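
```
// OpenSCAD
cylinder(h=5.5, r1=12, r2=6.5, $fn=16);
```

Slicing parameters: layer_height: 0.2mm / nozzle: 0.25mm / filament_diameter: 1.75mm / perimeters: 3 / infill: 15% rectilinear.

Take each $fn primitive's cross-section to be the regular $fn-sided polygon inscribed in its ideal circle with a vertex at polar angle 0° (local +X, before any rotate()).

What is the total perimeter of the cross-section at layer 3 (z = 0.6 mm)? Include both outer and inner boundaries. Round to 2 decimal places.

71.17 mm

At z = 0.6 mm: the cone (r1=12→r2=6.5) has section circumradius 11.400 here — a regular 16-gon (perimeter = 2·16·11.400·sin(180°/16) = 71.17 mm). Overall, the cross-section is a single solid region. Total boundary length (outer) = 71.17 mm.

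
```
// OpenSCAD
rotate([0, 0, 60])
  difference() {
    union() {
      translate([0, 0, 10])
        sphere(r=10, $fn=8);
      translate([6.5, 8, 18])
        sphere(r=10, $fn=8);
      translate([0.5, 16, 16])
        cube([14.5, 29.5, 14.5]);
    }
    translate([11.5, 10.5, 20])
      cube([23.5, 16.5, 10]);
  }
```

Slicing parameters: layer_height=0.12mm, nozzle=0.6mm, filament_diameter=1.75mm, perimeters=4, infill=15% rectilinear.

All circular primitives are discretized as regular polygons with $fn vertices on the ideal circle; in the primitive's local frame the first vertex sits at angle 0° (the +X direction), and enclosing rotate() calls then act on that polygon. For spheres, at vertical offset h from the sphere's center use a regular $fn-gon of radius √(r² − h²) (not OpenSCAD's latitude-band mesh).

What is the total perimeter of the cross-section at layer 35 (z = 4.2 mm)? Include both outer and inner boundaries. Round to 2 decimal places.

At z = 4.2 mm: the sphere: section is a regular 8-gon, circumradius = √(r²−h²) = √(10²−5.8²) = 8.146 (perimeter = 2·8·8.146·sin(180°/8) = 49.88 mm); the sphere at (6.5, 8) is not intersected at this z (|z−center|=13.800 > r=10); the cube at (0.5, 16) is not intersected at this z (z outside [16, 30.5]); Combining (union): only the r=10 sphere is present, so the union is just that shape — boundary = 49.88 mm; the cube at (11.5, 10.5) is absent (z outside [20, 30]); After the difference (first − rest): none of the subtracted shapes is present at this height, so that combined region is unchanged — boundary = 49.88 mm; (rotated 60° about Z; rotation is an isometry so areas/perimeters/island counts are preserved). Overall, the cross-section is a single solid region. Total boundary length (outer) = 49.88 mm.

49.88 mm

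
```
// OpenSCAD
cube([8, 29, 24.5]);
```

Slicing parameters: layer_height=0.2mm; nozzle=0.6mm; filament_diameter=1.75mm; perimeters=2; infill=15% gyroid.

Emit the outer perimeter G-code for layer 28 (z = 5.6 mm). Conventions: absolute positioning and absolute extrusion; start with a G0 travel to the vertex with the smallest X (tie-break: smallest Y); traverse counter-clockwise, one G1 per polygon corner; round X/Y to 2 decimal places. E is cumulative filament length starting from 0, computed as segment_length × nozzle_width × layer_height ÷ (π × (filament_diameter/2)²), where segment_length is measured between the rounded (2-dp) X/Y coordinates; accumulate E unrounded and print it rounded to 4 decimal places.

At z = 5.6 mm: the cube is present — its section is the full 8×29 rectangle. The outline is a single polygon with 4 vertices. Extrusion per mm of travel: 0.6 × 0.2 / (π × 0.875²) = 0.049890. Accumulating E over each segment gives final E = 3.6919.

G0 X0.00 Y0.00 Z5.60
G1 X8.00 Y0.00 E0.3991
G1 X8.00 Y29.00 E1.8459
G1 X0.00 Y29.00 E2.2451
G1 X0.00 Y0.00 E3.6919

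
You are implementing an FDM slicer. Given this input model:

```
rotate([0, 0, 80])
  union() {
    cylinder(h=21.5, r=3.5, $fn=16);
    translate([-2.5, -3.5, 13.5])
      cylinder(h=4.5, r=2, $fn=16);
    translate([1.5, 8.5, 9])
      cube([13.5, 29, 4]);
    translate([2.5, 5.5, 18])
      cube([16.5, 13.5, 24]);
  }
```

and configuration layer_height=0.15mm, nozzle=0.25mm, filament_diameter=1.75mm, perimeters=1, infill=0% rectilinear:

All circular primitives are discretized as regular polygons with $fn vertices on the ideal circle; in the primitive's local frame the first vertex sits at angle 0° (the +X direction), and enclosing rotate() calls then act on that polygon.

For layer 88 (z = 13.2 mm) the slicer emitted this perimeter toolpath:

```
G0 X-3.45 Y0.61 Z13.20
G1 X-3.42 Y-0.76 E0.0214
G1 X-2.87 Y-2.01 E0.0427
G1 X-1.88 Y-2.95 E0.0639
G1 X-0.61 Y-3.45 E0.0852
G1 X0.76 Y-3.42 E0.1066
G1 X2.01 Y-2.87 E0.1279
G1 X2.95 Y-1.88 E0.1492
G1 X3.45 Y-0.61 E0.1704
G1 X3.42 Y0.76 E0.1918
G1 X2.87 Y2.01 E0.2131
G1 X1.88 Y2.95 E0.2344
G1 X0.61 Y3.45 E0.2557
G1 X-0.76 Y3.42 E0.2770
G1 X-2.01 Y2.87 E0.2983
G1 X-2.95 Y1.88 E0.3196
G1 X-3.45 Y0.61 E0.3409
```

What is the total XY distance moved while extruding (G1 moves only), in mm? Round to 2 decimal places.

Sum the Euclidean lengths of each G1 segment: total = 21.86 mm.

21.86 mm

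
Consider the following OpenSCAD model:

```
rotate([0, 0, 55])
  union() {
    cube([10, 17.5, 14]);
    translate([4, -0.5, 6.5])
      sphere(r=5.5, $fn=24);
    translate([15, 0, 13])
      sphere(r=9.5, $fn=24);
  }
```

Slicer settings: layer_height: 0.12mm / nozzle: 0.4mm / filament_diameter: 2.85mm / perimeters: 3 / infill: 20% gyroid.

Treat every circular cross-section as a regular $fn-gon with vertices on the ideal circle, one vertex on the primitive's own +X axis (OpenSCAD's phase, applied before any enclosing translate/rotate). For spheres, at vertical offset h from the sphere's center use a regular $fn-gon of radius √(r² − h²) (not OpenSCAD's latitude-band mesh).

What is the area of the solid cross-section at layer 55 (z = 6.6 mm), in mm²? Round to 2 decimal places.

373.70 mm²

At z = 6.6 mm: the 10×17.5 cube contributes its full rectangle (area 175.00 mm²); the r=5.5 sphere at (4, -0.5) slices to a regular 24-gon of circumradius 5.499 (√(r²−h²) with h=0.1 from center) (area = (24/2)·5.499²·sin(360°/24) = 93.92 mm²); the sphere at (15, 0): section is a regular 24-gon, circumradius = √(r²−h²) = √(9.5²−6.4²) = 7.021 (area = (24/2)·7.021²·sin(360°/24) = 153.09 mm²); Combining (union): the regions partially overlap — summed areas 422.01 mm² minus the doubly-counted overlap 48.30 mm² gives 373.70 mm² — area = 373.70 mm²; (rotated 55° about Z; rotation is an isometry so areas/perimeters/island counts are preserved). Overall, the cross-section is a single solid region. Net area = 373.70 mm².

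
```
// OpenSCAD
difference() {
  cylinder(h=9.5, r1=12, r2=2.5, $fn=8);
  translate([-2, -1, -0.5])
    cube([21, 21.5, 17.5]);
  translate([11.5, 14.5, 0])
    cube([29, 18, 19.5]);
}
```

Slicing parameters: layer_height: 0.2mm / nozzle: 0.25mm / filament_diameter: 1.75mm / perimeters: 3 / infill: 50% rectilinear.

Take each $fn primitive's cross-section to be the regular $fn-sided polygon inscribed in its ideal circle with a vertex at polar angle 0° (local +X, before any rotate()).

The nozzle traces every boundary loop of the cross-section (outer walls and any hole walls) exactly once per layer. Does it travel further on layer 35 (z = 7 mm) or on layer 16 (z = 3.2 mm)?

layer 16 (z = 3.2 mm)

Layer 35 (z = 7): the cone (r1=12→r2=2.5) has section circumradius 5.000 here — a regular 8-gon (perimeter = 2·8·5.000·sin(180°/8) = 30.61 mm); the cube at (-2, -1) (footprint 21×21.5) is included at this height (perimeter 85.00 mm); the 29×18 cube at (11.5, 14.5) contributes its full rectangle (perimeter 94.00 mm); After the difference (first − rest): starting from the cone, the 21×21.5 cube at (-2, -1) partially overlaps it — only the 33.64 mm² overlap (of its 451.50 mm²) is removed, clipping the outline; the 29×18 cube at (11.5, 14.5) misses the remaining region (no effect) — boundary = 31.47 mm. So its perimeter = 31.47 mm. Layer 16 (z = 3.2): the cone (r1=12→r2=2.5) has section circumradius 8.800 here — a regular 8-gon (perimeter = 2·8·8.800·sin(180°/8) = 53.88 mm); the cube at (-2, -1) is present — its section is the full 21×21.5 rectangle (perimeter 85.00 mm); the 29×18 cube at (11.5, 14.5) contributes its full rectangle (perimeter 94.00 mm); Subtracting the remaining from the first: starting from the cone, the 21×21.5 cube at (-2, -1) partially overlaps it — only the 82.12 mm² overlap (of its 451.50 mm²) is removed, clipping the outline; the 29×18 cube at (11.5, 14.5) misses the remaining region (no effect) — boundary = 56.52 mm. So its perimeter = 56.52 mm. Layer 16 is larger (56.52 vs 31.47 mm).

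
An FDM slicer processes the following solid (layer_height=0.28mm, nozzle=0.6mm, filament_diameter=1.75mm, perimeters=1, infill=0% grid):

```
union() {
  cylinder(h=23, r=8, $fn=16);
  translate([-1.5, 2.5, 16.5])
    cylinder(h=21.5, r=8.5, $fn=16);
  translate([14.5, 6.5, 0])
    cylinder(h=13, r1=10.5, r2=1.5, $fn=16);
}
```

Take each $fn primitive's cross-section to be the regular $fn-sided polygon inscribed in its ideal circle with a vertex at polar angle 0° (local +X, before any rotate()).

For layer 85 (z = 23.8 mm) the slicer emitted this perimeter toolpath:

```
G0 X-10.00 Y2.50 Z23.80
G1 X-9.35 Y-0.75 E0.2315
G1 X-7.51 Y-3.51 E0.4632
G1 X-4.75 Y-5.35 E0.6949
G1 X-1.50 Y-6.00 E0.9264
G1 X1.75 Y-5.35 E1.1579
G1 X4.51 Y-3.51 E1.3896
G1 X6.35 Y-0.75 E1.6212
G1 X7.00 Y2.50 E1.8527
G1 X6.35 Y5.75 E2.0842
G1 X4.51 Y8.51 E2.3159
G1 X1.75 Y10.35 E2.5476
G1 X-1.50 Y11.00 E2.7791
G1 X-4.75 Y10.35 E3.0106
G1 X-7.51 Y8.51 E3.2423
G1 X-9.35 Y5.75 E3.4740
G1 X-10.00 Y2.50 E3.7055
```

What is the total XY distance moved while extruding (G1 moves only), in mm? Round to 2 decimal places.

53.05 mm

Sum the Euclidean lengths of each G1 segment: total = 53.05 mm.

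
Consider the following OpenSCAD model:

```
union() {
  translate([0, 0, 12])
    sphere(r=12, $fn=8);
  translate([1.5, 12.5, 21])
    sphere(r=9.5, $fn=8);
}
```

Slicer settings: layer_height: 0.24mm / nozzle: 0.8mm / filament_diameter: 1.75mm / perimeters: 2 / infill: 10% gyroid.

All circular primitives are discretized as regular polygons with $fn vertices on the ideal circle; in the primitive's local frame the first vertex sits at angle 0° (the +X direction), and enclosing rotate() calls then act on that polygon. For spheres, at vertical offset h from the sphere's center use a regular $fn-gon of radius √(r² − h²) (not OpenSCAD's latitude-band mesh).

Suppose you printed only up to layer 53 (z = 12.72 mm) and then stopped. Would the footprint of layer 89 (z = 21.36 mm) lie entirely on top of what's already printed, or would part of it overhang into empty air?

Compare the two slices. At z = 12.72: the r=12 sphere slices to a regular 8-gon of circumradius 11.978 (√(r²−h²) with h=0.72 from center) (area = (8/2)·11.978²·sin(360°/8) = 405.83 mm²); the sphere at (1.5, 12.5): section is a regular 8-gon, circumradius = √(r²−h²) = √(9.5²−8.28²) = 4.657 (area = (8/2)·4.657²·sin(360°/8) = 61.35 mm²); Merging all regions: the regions partially overlap — summed areas 467.18 mm² minus the doubly-counted overlap 18.16 mm² gives 449.02 mm² — area = 449.02 mm². At z = 21.36: the r=12 sphere slices to a regular 8-gon of circumradius 7.509 (√(r²−h²) with h=9.36 from center) (area = (8/2)·7.509²·sin(360°/8) = 159.50 mm²); the r=9.5 sphere at (1.5, 12.5) contributes a regular 8-gon of circumradius √(9.5²−0.36²) = 9.493 (area = (8/2)·9.493²·sin(360°/8) = 254.90 mm²); Taking the union: the regions partially overlap — summed areas 414.40 mm² minus the doubly-counted overlap 23.78 mm² gives 390.61 mm² — area = 390.61 mm². Checking containment: at z = 21.36 the cross-section extends beyond the z = 12.72 cross-section by about 125.58 mm².

part overhangs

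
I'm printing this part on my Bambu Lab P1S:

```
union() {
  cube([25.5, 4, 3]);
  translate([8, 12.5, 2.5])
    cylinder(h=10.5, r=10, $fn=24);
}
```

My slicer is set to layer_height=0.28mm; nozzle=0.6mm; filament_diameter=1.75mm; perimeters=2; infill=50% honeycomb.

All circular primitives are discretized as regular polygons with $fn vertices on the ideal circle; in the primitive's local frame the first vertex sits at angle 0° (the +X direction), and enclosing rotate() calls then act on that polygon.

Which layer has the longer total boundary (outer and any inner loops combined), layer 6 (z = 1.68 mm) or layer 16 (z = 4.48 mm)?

layer 16 (z = 4.48 mm)

Layer 6 (z = 1.68): the cube (footprint 25.5×4) is included at this height (perimeter 59.00 mm); the cylinder at (8, 12.5) is absent (z outside [2.5, 13]); Taking the union: only the 25.5×4 cube is present, so the union is just that shape — boundary = 59.00 mm. So its perimeter = 59.00 mm. Layer 16 (z = 4.48): the cube is not intersected at this z (z outside [0, 3]); the r=10 cylinder at (8, 12.5) contributes a regular 24-gon of circumradius 10 (perimeter = 2·24·10.000·sin(180°/24) = 62.65 mm); Combining (union): only the r=10 cylinder at (8, 12.5) is present, so the union is just that shape — boundary = 62.65 mm. So its perimeter = 62.65 mm. Layer 16 is larger (62.65 vs 59.00 mm).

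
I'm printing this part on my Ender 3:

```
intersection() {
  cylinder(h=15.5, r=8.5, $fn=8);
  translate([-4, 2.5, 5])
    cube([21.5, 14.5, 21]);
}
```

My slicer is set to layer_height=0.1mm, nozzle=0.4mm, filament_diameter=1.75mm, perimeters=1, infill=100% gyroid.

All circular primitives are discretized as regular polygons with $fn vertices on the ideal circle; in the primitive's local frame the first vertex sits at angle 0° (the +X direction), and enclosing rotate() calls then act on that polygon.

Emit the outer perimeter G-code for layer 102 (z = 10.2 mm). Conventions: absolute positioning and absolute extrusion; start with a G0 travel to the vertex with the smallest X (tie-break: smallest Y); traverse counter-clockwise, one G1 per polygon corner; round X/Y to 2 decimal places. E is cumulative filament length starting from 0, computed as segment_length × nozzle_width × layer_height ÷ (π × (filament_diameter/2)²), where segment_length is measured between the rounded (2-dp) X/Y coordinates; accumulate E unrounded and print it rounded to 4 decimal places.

At z = 10.2 mm: the cylinder: section is a regular 8-gon, circumradius r=8.5; the cube at (-4, 2.5) (footprint 21.5×14.5) is included at this height; Keeping only the common overlap: the 21.5×14.5 cube at (-4, 2.5) partially overlaps the r=8.5 cylinder; clipping to the common part keeps 51.82 mm² — 1 connected region. The outline is a single polygon with 5 vertices. Extrusion per mm of travel: 0.4 × 0.1 / (π × 0.875²) = 0.016630. Accumulating E over each segment gives final E = 0.5061.

G0 X-4.00 Y2.50 Z10.20
G1 X7.46 Y2.50 E0.1906
G1 X6.01 Y6.01 E0.2537
G1 X0.00 Y8.50 E0.3619
G1 X-4.00 Y6.84 E0.4339
G1 X-4.00 Y2.50 E0.5061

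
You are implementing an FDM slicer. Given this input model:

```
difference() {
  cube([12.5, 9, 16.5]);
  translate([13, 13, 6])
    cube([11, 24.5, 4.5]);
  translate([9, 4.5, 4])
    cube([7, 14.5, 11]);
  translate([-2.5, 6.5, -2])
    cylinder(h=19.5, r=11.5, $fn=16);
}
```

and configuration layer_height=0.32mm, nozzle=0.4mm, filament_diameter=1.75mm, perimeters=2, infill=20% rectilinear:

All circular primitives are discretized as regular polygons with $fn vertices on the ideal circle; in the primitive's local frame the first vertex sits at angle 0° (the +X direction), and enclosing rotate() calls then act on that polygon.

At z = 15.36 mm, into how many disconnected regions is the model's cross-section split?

1

At z = 15.36 mm: the 12.5×9 cube contributes its full rectangle; the cube at (13, 13) is absent (z outside [6, 10.5]); the cube at (9, 4.5) is absent (z outside [4, 15]); the r=11.5 cylinder at (-2.5, 6.5) gives a regular 16-gon of circumradius 11.5 (constant along its height); Subtracting the remaining from the first: starting from the 12.5×9 cube, the r=11.5 cylinder at (-2.5, 6.5) partially overlaps it — only the 75.14 mm² overlap (of its 404.88 mm²) is removed, clipping the outline — 1 connected region. The result has 1 disconnected region.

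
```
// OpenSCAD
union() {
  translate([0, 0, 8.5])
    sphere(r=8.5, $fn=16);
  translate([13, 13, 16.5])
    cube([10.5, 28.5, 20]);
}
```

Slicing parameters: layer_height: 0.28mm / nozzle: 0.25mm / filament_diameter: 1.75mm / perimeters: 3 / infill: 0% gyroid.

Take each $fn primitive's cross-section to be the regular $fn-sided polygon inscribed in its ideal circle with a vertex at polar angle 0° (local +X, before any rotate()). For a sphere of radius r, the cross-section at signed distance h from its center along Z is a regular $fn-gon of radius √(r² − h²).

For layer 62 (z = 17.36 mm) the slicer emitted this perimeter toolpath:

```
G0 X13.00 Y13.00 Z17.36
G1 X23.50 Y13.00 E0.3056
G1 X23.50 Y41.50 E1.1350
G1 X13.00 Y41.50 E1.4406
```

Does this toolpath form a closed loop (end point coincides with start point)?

Start point (G0): (13.00, 13.00). End point (last G1): the path does not return to the start — open.

no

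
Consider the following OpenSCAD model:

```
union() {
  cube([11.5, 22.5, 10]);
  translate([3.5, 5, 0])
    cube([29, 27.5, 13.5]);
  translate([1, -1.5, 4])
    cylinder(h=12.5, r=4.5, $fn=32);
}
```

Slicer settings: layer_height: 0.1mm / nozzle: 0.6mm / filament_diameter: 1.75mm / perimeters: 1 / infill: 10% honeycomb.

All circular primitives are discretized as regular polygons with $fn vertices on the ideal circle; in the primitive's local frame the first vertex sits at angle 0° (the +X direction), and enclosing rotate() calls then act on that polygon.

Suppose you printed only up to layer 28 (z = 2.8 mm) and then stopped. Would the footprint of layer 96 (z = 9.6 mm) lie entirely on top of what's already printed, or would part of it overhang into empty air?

Compare the two slices. At z = 2.8: the cube (footprint 11.5×22.5) is included at this height (area 258.75 mm²); the 29×27.5 cube at (3.5, 5) contributes its full rectangle (area 797.50 mm²); the cylinder at (1, -1.5) is not intersected at this z (z outside [4, 16.5]); Merging all regions: the regions partially overlap — summed areas 1056.25 mm² minus the doubly-counted overlap 140.00 mm² gives 916.25 mm² — area = 916.25 mm². At z = 9.6: the 11.5×22.5 cube contributes its full rectangle (area 258.75 mm²); the cube at (3.5, 5) (footprint 29×27.5) is included at this height (area 797.50 mm²); the r=4.5 cylinder at (1, -1.5) gives a regular 32-gon of circumradius 4.5 (constant along its height) (area = (32/2)·4.500²·sin(360°/32) = 63.21 mm²); Taking the union: the regions partially overlap — summed areas 1119.46 mm² minus the doubly-counted overlap 152.15 mm² gives 967.31 mm² — area = 967.31 mm². Checking containment: at z = 9.6 the cross-section extends beyond the z = 2.8 cross-section by about 51.06 mm².

part overhangs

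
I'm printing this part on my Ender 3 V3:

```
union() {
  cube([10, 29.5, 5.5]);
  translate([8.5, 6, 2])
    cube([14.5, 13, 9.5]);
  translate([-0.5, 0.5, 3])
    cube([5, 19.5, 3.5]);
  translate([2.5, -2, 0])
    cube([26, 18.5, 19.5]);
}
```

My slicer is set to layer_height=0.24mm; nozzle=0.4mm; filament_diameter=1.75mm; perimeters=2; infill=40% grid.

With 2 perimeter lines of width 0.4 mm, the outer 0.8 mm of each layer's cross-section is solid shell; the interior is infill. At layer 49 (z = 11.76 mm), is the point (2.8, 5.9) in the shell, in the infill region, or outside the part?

At z = 11.76 mm: the cube does not reach this height (z outside [0, 5.5]); the cube at (8.5, 6) is absent (z outside [2, 11.5]); the cube at (-0.5, 0.5) does not reach this height (z outside [3, 6.5]); the cube at (2.5, -2) (footprint 26×18.5) is included at this height; Merging all regions: only the 26×18.5 cube at (2.5, -2) is present, so the union is just that shape — 1 connected region. Overall, the cross-section is a single solid region. The nearest boundary edge runs (2.50, 16.50)→(2.50, -2.00); distance from the point to it = 0.30 mm. The point is inside the cross-section, 0.30 mm from the nearest boundary — within the 0.8 mm shell band (2 × 0.4).

shell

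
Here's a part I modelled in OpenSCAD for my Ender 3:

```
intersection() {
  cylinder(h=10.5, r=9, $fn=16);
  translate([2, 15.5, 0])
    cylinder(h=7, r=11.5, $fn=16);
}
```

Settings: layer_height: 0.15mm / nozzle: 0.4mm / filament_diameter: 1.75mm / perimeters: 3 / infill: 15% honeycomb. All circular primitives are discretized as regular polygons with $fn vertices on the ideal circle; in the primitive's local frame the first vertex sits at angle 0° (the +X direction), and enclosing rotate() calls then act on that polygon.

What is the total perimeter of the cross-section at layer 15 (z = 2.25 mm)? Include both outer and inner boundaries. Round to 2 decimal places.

27.75 mm

At z = 2.25 mm: the cylinder: section is a regular 16-gon, circumradius r=9 (perimeter = 2·16·9.000·sin(180°/16) = 56.19 mm); the r=11.5 cylinder at (2, 15.5) gives a regular 16-gon of circumradius 11.5 (constant along its height) (perimeter = 2·16·11.500·sin(180°/16) = 71.79 mm); Keeping only the common overlap: the r=11.5 cylinder at (2, 15.5) partially overlaps the r=9 cylinder; clipping to the common part keeps 40.08 mm² — boundary = 27.75 mm. Overall, the cross-section is a single solid region. Total boundary length (outer) = 27.75 mm.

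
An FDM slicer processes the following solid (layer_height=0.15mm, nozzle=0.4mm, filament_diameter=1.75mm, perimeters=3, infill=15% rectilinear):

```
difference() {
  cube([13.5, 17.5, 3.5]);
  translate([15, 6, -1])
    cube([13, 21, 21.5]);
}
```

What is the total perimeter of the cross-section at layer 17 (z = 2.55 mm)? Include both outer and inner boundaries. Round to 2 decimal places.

62.00 mm

At z = 2.55 mm: the cube (footprint 13.5×17.5) is included at this height (perimeter 62.00 mm); the 13×21 cube at (15, 6) contributes its full rectangle (perimeter 68.00 mm); After the difference (first − rest): starting from the 13.5×17.5 cube, the 13×21 cube at (15, 6) misses the remaining region (no effect) — boundary = 62.00 mm. Overall, the cross-section is a single solid region. Total boundary length (outer) = 62.00 mm.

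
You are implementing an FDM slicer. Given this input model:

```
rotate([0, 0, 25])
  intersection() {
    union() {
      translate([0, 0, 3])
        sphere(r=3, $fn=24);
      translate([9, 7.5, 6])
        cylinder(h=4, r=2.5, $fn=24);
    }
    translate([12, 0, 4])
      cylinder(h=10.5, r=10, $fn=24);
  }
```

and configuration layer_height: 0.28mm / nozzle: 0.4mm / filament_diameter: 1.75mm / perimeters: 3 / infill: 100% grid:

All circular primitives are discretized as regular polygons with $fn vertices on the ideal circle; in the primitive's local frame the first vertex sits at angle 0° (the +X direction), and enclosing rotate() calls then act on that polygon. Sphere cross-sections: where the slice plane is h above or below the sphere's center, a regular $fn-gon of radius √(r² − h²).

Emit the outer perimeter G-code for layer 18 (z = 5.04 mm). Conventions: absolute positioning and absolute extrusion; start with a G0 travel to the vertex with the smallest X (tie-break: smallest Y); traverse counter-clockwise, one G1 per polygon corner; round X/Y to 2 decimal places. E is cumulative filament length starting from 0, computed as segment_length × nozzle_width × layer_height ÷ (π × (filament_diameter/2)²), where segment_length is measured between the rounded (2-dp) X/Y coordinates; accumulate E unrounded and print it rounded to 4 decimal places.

G0 X1.61 Y1.48 Z5.04
G1 X1.81 Y0.85 E0.0308
G1 X2.17 Y0.28 E0.0622
G1 X2.17 Y0.38 E0.0668
G1 X1.99 Y0.93 E0.0938
G1 X1.69 Y1.41 E0.1201
G1 X1.61 Y1.48 E0.1251

At z = 5.04 mm: the sphere: section is a regular 24-gon, circumradius = √(r²−h²) = √(3²−2.04²) = 2.200; the cylinder at (9, 7.5) does not reach this height (z outside [6, 10]); Merging all regions: only the r=3 sphere is present, so the union is just that shape — 1 connected region; the r=10 cylinder at (12, 0) gives a regular 24-gon of circumradius 10 (constant along its height); Taking the intersection: the r=10 cylinder at (12, 0) partially overlaps the result so far; clipping to the common part keeps 0.15 mm² — 1 connected region; (rotated 25° about Z; rotation is an isometry so areas/perimeters/island counts are preserved). The outline is a single polygon with 6 vertices. Extrusion per mm of travel: 0.4 × 0.28 / (π × 0.875²) = 0.046564. Accumulating E over each segment gives final E = 0.1251.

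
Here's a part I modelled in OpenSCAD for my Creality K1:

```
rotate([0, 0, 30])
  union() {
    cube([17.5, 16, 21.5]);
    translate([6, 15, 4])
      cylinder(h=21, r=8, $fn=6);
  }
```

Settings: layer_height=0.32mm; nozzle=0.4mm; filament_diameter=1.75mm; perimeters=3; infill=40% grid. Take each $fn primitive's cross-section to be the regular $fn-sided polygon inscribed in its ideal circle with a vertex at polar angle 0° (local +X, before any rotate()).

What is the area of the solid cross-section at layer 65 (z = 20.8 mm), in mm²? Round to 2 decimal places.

352.89 mm²

At z = 20.8 mm: the cube (footprint 17.5×16) is included at this height (area 280.00 mm²); the r=8 cylinder at (6, 15) contributes a regular 6-gon of circumradius 8 (area = (6/2)·8.000²·sin(360°/6) = 166.28 mm²); Merging all regions: the regions partially overlap — summed areas 446.28 mm² minus the doubly-counted overlap 93.39 mm² gives 352.89 mm² — area = 352.89 mm²; (rotated 30° about Z; rotation is an isometry so areas/perimeters/island counts are preserved). Overall, the cross-section is a single solid region. Net area = 352.89 mm².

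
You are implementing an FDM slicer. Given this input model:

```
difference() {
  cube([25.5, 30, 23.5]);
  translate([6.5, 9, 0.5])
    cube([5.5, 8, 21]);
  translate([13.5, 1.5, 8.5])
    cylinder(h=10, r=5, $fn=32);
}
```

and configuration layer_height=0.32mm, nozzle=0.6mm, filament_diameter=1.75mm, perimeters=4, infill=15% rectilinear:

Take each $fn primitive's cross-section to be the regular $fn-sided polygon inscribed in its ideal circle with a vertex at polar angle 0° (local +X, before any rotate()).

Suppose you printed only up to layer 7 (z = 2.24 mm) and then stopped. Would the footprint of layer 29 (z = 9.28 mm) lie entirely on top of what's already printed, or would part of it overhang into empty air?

Compare the two slices. At z = 2.24: the cube is present — its section is the full 25.5×30 rectangle (area 765.00 mm²); the cube at (6.5, 9) (footprint 5.5×8) is included at this height (area 44.00 mm²); the cylinder at (13.5, 1.5) is not intersected at this z (z outside [8.5, 18.5]); Taking the first minus the rest: starting from the 25.5×30 cube (765.00 mm²), the 5.5×8 cube at (6.5, 9) lies wholly inside it (removes its full 44.00 mm² and its 27.00 mm outline becomes a hole wall) — area = 721.00 mm². At z = 9.28: the cube is present — its section is the full 25.5×30 rectangle (area 765.00 mm²); the 5.5×8 cube at (6.5, 9) contributes its full rectangle (area 44.00 mm²); the r=5 cylinder at (13.5, 1.5) contributes a regular 32-gon of circumradius 5 (area = (32/2)·5.000²·sin(360°/32) = 78.04 mm²); Taking the first minus the rest: starting from the 25.5×30 cube (765.00 mm²), the 5.5×8 cube at (6.5, 9) lies wholly inside it (removes its full 44.00 mm² and its 27.00 mm outline becomes a hole wall); the r=5 cylinder at (13.5, 1.5) partially overlaps it — only the 53.74 mm² overlap (of its 78.04 mm²) is removed, clipping the outline — area = 667.26 mm². Checking containment: the cross-section at z = 9.28 is a subset of the cross-section at z = 2.24.

entirely on top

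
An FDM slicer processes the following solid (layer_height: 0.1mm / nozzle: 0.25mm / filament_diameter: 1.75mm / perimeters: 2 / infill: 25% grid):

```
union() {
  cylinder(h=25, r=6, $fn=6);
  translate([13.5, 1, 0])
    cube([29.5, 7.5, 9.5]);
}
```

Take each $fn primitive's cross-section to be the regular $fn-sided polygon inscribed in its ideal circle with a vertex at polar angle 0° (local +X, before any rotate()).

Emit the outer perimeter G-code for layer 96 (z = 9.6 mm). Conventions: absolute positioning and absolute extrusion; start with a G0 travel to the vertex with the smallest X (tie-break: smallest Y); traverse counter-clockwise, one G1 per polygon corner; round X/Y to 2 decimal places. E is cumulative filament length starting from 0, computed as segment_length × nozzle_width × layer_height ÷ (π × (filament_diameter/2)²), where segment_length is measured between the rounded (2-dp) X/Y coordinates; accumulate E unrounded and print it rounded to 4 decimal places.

At z = 9.6 mm: the r=6 cylinder gives a regular 6-gon of circumradius 6 (constant along its height); the cube at (13.5, 1) does not reach this height (z outside [0, 9.5]); Combining (union): only the r=6 cylinder is present, so the union is just that shape — 1 connected region. The outline is a single polygon with 6 vertices. Extrusion per mm of travel: 0.25 × 0.1 / (π × 0.875²) = 0.010394. Accumulating E over each segment gives final E = 0.3743.

G0 X-6.00 Y0.00 Z9.60
G1 X-3.00 Y-5.20 E0.0624
G1 X3.00 Y-5.20 E0.1248
G1 X6.00 Y0.00 E0.1872
G1 X3.00 Y5.20 E0.2496
G1 X-3.00 Y5.20 E0.3119
G1 X-6.00 Y0.00 E0.3743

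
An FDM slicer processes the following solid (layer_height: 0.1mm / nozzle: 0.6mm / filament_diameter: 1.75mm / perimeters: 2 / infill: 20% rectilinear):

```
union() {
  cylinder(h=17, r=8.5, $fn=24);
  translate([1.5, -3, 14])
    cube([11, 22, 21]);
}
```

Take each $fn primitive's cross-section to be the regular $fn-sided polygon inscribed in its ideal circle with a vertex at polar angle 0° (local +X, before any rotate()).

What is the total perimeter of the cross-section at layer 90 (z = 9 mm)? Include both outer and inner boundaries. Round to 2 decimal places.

53.25 mm

At z = 9 mm: the r=8.5 cylinder contributes a regular 24-gon of circumradius 8.5 (perimeter = 2·24·8.500·sin(180°/24) = 53.25 mm); the cube at (1.5, -3) is not intersected at this z (z outside [14, 35]); Merging all regions: only the r=8.5 cylinder is present, so the union is just that shape — boundary = 53.25 mm. Overall, the cross-section is a single solid region. Total boundary length (outer) = 53.25 mm.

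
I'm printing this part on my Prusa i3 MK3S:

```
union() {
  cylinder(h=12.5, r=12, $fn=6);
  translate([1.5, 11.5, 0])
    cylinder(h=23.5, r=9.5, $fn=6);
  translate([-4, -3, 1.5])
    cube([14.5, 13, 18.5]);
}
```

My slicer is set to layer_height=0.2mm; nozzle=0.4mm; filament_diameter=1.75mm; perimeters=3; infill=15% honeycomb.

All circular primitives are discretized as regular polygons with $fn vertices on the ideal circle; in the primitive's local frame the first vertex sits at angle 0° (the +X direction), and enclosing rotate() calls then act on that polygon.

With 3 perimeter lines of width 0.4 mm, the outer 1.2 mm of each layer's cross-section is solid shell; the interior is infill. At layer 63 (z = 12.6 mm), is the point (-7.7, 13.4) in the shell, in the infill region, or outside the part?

At z = 12.6 mm: the cylinder is absent (z outside [0, 12.5]); the r=9.5 cylinder at (1.5, 11.5) contributes a regular 6-gon of circumradius 9.5; the cube at (-4, -3) (footprint 14.5×13) is included at this height; Merging all regions: the regions partially overlap (shared area 81.53 mm²), so overlapping operands fuse into one piece — 1 connected region. Overall, the cross-section is a single solid region. The nearest boundary edge runs (-8.00, 11.50)→(-3.25, 19.73); distance from the point to it = 0.69 mm. The point is not inside any of the regions above, so it lies outside the cross-section (0.69 mm from the nearest boundary).

outside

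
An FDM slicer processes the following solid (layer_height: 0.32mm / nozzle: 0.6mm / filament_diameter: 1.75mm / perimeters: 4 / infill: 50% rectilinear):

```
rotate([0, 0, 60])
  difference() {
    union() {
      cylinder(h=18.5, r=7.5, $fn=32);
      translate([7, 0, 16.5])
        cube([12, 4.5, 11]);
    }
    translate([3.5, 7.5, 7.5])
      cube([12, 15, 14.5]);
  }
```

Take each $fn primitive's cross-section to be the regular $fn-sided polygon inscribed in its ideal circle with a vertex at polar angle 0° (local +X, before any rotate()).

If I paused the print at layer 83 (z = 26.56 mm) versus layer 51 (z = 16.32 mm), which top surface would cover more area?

layer 51 (z = 16.32 mm)

Layer 83 (z = 26.56): the cylinder does not reach this height (z outside [0, 18.5]); the cube at (7, 0) (footprint 12×4.5) is included at this height (area 54.00 mm²); Taking the union: only the 12×4.5 cube at (7, 0) is present, so the union is just that shape — area = 54.00 mm²; the cube at (3.5, 7.5) does not reach this height (z outside [7.5, 22]); Subtracting the remaining from the first: none of the subtracted shapes is present at this height, so the result so far is unchanged — area = 54.00 mm²; (rotated 60° about Z; rotation is an isometry so areas/perimeters/island counts are preserved). So its area = 54.00 mm². Layer 51 (z = 16.32): the r=7.5 cylinder contributes a regular 32-gon of circumradius 7.5 (area = (32/2)·7.500²·sin(360°/32) = 175.58 mm²); the cube at (7, 0) is absent (z outside [16.5, 27.5]); Merging all regions: only the r=7.5 cylinder is present, so the union is just that shape — area = 175.58 mm²; the 12×15 cube at (3.5, 7.5) contributes its full rectangle (area 180.00 mm²); Taking the first minus the rest: starting from that combined region (175.58 mm²), the 12×15 cube at (3.5, 7.5) misses the remaining region (no effect) — area = 175.58 mm²; (rotated 60° about Z; rotation is an isometry so areas/perimeters/island counts are preserved). So its area = 175.58 mm². Layer 51 is larger (175.58 vs 54.00 mm²).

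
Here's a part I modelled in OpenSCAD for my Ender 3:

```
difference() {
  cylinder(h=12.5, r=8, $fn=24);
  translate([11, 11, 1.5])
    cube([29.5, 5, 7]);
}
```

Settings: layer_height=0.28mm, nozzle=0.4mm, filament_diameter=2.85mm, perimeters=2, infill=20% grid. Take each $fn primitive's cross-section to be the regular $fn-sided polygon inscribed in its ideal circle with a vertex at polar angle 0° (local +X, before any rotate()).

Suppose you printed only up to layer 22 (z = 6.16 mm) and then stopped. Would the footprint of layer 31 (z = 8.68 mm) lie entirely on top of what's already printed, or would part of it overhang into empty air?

entirely on top

Compare the two slices. At z = 6.16: the cylinder: section is a regular 24-gon, circumradius r=8 (area = (24/2)·8.000²·sin(360°/24) = 198.77 mm²); the 29.5×5 cube at (11, 11) contributes its full rectangle (area 147.50 mm²); Taking the first minus the rest: starting from the r=8 cylinder (198.77 mm²), the 29.5×5 cube at (11, 11) misses the remaining region (no effect) — area = 198.77 mm². At z = 8.68: the cylinder: section is a regular 24-gon, circumradius r=8 (area = (24/2)·8.000²·sin(360°/24) = 198.77 mm²); the cube at (11, 11) is absent (z outside [1.5, 8.5]); Taking the first minus the rest: none of the subtracted shapes is present at this height, so the r=8 cylinder is unchanged — area = 198.77 mm². Checking containment: the cross-section at z = 8.68 is a subset of the cross-section at z = 6.16.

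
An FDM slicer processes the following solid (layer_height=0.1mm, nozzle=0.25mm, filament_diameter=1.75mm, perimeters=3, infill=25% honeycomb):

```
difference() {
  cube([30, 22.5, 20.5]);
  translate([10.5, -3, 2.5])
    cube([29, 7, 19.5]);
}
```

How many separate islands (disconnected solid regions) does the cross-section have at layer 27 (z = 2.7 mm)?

1

At z = 2.7 mm: the cube is present — its section is the full 30×22.5 rectangle; the cube at (10.5, -3) is present — its section is the full 29×7 rectangle; After the difference (first − rest): starting from the 30×22.5 cube, the 29×7 cube at (10.5, -3) partially overlaps it — only the 78.00 mm² overlap (of its 203.00 mm²) is removed, clipping the outline — 1 connected region. Overall, the cross-section is a single solid region. Island count = 1.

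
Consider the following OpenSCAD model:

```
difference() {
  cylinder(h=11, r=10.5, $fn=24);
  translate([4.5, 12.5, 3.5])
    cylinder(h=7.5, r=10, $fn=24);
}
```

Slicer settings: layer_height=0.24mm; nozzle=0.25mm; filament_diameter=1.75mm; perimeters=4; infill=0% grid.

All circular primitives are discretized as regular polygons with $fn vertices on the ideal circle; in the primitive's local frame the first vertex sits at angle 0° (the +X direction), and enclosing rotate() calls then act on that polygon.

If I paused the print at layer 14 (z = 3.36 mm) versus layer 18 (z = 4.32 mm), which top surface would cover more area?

layer 14 (z = 3.36 mm)

Layer 14 (z = 3.36): the r=10.5 cylinder contributes a regular 24-gon of circumradius 10.5 (area = (24/2)·10.500²·sin(360°/24) = 342.42 mm²); the cylinder at (4.5, 12.5) is not intersected at this z (z outside [3.5, 11]); Taking the first minus the rest: none of the subtracted shapes is present at this height, so the r=10.5 cylinder is unchanged — area = 342.42 mm². So its area = 342.42 mm². Layer 18 (z = 4.32): the r=10.5 cylinder contributes a regular 24-gon of circumradius 10.5 (area = (24/2)·10.500²·sin(360°/24) = 342.42 mm²); the r=10 cylinder at (4.5, 12.5) contributes a regular 24-gon of circumradius 10 (area = (24/2)·10.000²·sin(360°/24) = 310.58 mm²); Taking the first minus the rest: starting from the r=10.5 cylinder (342.42 mm²), the r=10 cylinder at (4.5, 12.5) partially overlaps it — only the 76.09 mm² overlap (of its 310.58 mm²) is removed, clipping the outline — area = 266.33 mm². So its area = 266.33 mm². Layer 14 is larger (342.42 vs 266.33 mm²).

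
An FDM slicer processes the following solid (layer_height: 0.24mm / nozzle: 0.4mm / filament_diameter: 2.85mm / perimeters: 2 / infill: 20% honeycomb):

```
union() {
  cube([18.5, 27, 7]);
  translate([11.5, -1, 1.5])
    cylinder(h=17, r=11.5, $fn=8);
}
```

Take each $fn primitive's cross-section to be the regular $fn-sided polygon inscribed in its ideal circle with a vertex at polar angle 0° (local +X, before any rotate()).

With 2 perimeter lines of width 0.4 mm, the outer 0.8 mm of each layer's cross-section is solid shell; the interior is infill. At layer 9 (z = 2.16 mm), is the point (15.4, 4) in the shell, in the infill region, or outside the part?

infill

At z = 2.16 mm: the 18.5×27 cube contributes its full rectangle; the cylinder at (11.5, -1): section is a regular 8-gon, circumradius r=11.5; Combining (union): the regions partially overlap (shared area 145.57 mm²), so overlapping operands fuse into one piece — 1 connected region. Overall, the cross-section is a single solid region. The nearest boundary edge runs (18.50, 27.00)→(18.50, 7.60); distance from the point to it = 4.75 mm. The point is inside the cross-section and 4.75 mm from the nearest boundary — more than the 0.8 mm shell width (2 × 0.4), so it's in the infill interior.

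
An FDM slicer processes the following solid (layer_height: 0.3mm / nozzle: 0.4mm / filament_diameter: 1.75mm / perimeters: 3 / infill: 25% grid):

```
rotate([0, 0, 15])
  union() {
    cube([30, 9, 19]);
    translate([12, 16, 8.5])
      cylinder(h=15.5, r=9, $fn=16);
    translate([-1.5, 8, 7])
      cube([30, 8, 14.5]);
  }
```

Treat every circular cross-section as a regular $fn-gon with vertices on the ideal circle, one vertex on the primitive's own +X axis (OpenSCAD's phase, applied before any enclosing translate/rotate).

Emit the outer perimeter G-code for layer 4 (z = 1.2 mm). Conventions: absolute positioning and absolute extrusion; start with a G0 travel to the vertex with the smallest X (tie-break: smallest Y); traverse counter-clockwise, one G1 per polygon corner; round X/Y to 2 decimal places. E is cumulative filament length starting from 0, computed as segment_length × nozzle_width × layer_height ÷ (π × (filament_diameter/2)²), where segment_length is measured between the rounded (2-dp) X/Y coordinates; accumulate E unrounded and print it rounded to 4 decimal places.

G0 X-2.33 Y8.69 Z1.20
G1 X0.00 Y0.00 E0.4489
G1 X28.98 Y7.76 E1.9456
G1 X26.65 Y16.46 E2.3950
G1 X-2.33 Y8.69 E3.8918

At z = 1.2 mm: the cube is present — its section is the full 30×9 rectangle; the cylinder at (12, 16) is not intersected at this z (z outside [8.5, 24]); the cube at (-1.5, 8) is absent (z outside [7, 21.5]); Taking the union: only the 30×9 cube is present, so the union is just that shape — 1 connected region; (whole slice rotated 15° about Z — lengths, areas and connectivity unchanged). The outline is a single polygon with 4 vertices. Extrusion per mm of travel: 0.4 × 0.3 / (π × 0.875²) = 0.049890. Accumulating E over each segment gives final E = 3.8918.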